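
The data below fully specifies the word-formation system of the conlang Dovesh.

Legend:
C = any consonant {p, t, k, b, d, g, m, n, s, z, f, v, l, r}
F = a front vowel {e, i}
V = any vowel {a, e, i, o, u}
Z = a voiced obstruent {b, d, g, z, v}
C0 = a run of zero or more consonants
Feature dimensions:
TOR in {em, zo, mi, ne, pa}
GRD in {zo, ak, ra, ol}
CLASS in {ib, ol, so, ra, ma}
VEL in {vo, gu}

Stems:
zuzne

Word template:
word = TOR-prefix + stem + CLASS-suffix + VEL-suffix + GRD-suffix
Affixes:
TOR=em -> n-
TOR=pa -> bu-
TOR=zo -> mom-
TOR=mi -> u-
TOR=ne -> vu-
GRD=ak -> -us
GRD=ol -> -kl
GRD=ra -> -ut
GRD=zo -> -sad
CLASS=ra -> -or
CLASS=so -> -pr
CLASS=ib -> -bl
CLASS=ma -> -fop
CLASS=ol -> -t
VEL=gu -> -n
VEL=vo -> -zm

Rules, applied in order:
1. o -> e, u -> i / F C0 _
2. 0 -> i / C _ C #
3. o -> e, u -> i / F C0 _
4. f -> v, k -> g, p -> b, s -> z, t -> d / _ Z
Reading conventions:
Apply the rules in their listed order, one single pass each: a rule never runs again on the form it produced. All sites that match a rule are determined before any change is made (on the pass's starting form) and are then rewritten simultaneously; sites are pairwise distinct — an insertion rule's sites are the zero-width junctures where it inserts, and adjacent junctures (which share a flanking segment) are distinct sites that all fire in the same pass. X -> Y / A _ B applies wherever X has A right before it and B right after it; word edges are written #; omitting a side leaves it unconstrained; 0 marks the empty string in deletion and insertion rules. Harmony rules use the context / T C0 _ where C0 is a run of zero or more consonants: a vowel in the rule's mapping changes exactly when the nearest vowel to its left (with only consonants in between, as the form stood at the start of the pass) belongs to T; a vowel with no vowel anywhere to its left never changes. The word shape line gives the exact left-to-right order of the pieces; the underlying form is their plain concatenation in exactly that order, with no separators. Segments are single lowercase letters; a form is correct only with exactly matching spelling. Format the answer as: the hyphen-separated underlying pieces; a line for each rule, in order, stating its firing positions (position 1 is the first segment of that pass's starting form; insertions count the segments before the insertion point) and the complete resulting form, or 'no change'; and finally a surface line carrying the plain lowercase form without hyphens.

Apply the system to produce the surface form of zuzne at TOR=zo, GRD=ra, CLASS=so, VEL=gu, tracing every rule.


underlying: mom-zuzne-pr-n-ut
1. o -> e, u -> i / F C0 _: fires at position(s) 12: momzuzneprnit
2. 0 -> i / C _ C #: no change
3. o -> e, u -> i / F C0 _: no change
4. f -> v, k -> g, p -> b, s -> z, t -> d / _ Z: no change
surface: momzuzneprnit


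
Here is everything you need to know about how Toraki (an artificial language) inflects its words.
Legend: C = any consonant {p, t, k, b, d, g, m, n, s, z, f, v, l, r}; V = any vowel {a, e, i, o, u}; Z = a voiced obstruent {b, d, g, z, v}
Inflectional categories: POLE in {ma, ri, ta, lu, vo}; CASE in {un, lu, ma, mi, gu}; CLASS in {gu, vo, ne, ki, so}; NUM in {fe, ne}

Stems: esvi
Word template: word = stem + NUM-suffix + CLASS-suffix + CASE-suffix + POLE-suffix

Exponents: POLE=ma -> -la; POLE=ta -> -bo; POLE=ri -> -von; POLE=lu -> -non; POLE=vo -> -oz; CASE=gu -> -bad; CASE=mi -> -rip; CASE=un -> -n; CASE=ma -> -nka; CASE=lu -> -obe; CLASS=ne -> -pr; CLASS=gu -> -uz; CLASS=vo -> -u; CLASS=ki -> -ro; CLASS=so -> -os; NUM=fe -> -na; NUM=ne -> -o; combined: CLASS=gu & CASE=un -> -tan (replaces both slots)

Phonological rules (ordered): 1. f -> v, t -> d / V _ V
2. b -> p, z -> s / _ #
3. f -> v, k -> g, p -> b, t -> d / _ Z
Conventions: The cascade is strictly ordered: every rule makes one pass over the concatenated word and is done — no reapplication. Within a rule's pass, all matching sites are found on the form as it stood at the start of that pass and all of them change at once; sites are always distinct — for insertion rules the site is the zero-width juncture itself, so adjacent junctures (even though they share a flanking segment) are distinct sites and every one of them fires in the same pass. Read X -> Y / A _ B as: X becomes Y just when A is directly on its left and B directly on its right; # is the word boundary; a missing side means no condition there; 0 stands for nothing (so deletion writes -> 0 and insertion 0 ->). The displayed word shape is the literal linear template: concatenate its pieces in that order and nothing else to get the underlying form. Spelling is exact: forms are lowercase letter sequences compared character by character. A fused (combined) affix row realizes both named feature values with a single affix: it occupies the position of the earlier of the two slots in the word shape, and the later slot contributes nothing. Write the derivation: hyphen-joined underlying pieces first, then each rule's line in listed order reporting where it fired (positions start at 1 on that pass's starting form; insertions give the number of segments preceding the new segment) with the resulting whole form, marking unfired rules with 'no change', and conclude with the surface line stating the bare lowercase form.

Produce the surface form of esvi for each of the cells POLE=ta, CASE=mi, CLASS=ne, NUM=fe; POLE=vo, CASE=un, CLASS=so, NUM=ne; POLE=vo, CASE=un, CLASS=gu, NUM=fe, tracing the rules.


cell POLE=ta, CASE=mi, CLASS=ne, NUM=fe:
underlying: esvi-na-pr-rip-bo
1. f -> v, t -> d / V _ V: no change
2. b -> p, z -> s / _ #: no change
3. f -> v, k -> g, p -> b, t -> d / _ Z: fires at position(s) 11: esvinaprribbo
surface: esvinaprribbo

cell POLE=vo, CASE=un, CLASS=so, NUM=ne:
underlying: esvi-o-os-n-oz
1. f -> v, t -> d / V _ V: no change
2. b -> p, z -> s / _ #: fires at position(s) 10: esvioosnos
3. f -> v, k -> g, p -> b, t -> d / _ Z: no change
surface: esvioosnos

cell POLE=vo, CASE=un, CLASS=gu, NUM=fe:
underlying: esvi-na-tan-oz
1. f -> v, t -> d / V _ V: fires at position(s) 7: esvinadanoz
2. b -> p, z -> s / _ #: fires at position(s) 11: esvinadanos
3. f -> v, k -> g, p -> b, t -> d / _ Z: no change
surface: esvinadanos


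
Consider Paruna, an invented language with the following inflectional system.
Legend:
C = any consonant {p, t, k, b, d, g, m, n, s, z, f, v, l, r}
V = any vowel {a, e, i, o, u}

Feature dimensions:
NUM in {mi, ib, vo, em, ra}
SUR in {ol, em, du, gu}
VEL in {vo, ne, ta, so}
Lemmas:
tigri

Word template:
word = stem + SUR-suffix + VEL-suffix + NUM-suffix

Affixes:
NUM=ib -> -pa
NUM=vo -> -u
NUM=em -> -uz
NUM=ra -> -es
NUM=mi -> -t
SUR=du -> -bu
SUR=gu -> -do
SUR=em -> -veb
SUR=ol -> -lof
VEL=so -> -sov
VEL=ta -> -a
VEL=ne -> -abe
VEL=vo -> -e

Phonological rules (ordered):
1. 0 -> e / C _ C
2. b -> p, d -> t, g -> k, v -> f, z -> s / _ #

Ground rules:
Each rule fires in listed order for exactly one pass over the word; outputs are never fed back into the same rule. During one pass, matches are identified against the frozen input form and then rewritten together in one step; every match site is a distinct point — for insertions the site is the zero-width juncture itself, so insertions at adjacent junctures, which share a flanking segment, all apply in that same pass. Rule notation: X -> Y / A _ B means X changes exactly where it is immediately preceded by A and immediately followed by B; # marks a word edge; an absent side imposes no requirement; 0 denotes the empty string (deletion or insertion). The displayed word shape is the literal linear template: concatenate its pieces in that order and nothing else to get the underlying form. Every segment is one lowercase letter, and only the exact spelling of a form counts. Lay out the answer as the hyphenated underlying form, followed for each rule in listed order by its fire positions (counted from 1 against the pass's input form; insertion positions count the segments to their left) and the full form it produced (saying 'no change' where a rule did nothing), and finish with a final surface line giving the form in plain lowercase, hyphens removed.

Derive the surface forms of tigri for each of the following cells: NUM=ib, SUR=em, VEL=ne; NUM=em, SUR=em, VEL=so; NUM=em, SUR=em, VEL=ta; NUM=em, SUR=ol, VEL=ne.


cell NUM=ib, SUR=em, VEL=ne:
underlying: tigri-veb-abe-pa
1. 0 -> e / C _ C: inserts after position(s) 3: tigerivebabepa
2. b -> p, d -> t, g -> k, v -> f, z -> s / _ #: no change
surface: tigerivebabepa

cell NUM=em, SUR=em, VEL=so:
underlying: tigri-veb-sov-uz
1. 0 -> e / C _ C: inserts after position(s) 3, 8: tigerivebesovuz
2. b -> p, d -> t, g -> k, v -> f, z -> s / _ #: fires at position(s) 15: tigerivebesovus
surface: tigerivebesovus

cell NUM=em, SUR=em, VEL=ta:
underlying: tigri-veb-a-uz
1. 0 -> e / C _ C: inserts after position(s) 3: tigerivebauz
2. b -> p, d -> t, g -> k, v -> f, z -> s / _ #: fires at position(s) 12: tigerivebaus
surface: tigerivebaus

cell NUM=em, SUR=ol, VEL=ne:
underlying: tigri-lof-abe-uz
1. 0 -> e / C _ C: inserts after position(s) 3: tigerilofabeuz
2. b -> p, d -> t, g -> k, v -> f, z -> s / _ #: fires at position(s) 14: tigerilofabeus
surface: tigerilofabeus


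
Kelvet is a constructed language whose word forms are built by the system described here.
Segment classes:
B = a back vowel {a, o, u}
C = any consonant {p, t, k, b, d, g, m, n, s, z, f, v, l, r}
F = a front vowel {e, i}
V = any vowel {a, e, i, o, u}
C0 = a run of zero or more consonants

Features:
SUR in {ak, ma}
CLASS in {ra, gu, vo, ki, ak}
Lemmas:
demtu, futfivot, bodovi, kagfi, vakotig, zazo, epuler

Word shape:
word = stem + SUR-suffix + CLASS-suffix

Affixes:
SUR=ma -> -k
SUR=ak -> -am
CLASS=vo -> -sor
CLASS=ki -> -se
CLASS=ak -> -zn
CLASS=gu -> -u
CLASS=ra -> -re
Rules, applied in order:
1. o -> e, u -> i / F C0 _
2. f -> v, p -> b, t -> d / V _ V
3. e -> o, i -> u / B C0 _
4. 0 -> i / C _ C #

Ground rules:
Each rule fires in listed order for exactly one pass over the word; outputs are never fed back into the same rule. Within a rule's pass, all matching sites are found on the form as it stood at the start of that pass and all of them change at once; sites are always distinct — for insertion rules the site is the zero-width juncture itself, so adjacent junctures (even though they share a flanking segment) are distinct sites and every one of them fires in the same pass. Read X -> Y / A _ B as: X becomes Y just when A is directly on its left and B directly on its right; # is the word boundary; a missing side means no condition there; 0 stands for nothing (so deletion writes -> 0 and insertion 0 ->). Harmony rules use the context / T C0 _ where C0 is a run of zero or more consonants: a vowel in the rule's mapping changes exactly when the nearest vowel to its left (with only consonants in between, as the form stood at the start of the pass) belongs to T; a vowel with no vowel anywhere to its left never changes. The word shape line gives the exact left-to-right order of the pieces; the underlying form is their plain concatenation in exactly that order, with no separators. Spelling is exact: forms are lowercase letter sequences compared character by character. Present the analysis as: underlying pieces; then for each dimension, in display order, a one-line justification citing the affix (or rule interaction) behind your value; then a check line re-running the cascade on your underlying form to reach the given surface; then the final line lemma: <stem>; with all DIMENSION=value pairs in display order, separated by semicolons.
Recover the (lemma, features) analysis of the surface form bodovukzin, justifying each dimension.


underlying: bodovi-k-zn
SUR=ma - signalled by the affix -k
CLASS=ak - signalled by the affix -zn
check: bodovikzn -> bodovikzn -> bodovikzn -> bodovukzn -> bodovukzin
lemma: bodovi; SUR=ma; CLASS=ak


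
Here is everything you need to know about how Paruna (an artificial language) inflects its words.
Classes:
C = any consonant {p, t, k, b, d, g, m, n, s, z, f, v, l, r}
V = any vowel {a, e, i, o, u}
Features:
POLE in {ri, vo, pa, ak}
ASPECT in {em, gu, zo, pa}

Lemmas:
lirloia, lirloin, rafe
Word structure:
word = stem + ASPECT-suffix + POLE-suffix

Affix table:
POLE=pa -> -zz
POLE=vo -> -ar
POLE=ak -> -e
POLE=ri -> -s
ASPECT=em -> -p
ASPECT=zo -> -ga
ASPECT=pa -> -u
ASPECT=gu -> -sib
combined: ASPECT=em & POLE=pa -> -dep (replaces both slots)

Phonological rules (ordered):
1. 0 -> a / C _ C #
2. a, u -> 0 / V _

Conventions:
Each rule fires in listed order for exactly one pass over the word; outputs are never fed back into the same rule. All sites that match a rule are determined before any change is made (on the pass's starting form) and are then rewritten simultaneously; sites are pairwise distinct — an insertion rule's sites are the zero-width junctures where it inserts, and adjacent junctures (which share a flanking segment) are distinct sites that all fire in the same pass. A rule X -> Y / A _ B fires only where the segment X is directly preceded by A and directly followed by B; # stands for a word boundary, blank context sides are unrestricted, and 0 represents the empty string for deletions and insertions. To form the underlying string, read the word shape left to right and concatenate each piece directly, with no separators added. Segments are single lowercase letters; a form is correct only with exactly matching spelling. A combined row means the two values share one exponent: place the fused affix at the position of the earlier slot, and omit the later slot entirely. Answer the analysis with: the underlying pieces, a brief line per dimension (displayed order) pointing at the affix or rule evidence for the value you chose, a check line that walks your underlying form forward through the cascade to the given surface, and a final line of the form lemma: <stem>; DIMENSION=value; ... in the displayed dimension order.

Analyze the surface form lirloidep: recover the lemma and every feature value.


underlying: lirloia-dep
POLE=pa - signalled by the combined affix row
ASPECT=em - signalled by the combined affix row
check: lirloiadep -> lirloiadep -> lirloidep
lemma: lirloia; POLE=pa; ASPECT=em


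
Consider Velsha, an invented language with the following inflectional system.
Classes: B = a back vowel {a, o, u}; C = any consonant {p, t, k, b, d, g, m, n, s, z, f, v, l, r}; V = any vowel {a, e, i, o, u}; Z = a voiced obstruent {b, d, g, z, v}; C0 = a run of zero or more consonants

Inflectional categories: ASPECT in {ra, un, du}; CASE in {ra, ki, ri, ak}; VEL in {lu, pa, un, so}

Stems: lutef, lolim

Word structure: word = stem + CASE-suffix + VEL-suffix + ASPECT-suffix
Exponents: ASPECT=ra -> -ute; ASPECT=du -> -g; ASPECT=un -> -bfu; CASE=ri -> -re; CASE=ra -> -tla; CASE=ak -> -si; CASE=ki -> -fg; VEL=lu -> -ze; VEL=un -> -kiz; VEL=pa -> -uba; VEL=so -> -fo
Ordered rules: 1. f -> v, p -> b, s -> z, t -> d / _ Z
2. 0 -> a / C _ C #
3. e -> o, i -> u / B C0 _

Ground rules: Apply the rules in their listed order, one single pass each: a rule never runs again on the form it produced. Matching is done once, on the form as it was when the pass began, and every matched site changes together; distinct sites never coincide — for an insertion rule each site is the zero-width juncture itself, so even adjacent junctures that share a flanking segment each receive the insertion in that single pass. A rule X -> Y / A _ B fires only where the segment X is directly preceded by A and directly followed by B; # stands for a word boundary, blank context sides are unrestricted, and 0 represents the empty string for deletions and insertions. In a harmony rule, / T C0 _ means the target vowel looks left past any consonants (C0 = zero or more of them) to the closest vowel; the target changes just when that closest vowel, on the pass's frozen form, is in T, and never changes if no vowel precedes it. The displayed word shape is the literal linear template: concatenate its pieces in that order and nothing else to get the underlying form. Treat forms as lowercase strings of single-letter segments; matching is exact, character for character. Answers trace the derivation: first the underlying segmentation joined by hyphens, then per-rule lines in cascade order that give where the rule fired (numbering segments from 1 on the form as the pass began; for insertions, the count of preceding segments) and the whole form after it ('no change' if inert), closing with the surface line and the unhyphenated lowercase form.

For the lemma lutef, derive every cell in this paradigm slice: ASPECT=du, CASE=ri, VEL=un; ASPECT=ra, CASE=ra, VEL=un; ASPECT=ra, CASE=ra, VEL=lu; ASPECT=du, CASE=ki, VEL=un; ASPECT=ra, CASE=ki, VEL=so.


cell ASPECT=du, CASE=ri, VEL=un:
underlying: lutef-re-kiz-g
1. f -> v, p -> b, s -> z, t -> d / _ Z: no change
2. 0 -> a / C _ C #: inserts after position(s) 10: lutefrekizag
3. e -> o, i -> u / B C0 _: fires at position(s) 4: lutofrekizag
surface: lutofrekizag

cell ASPECT=ra, CASE=ra, VEL=un:
underlying: lutef-tla-kiz-ute
1. f -> v, p -> b, s -> z, t -> d / _ Z: no change
2. 0 -> a / C _ C #: no change
3. e -> o, i -> u / B C0 _: fires at position(s) 4, 10, 14: lutoftlakuzuto
surface: lutoftlakuzuto

cell ASPECT=ra, CASE=ra, VEL=lu:
underlying: lutef-tla-ze-ute
1. f -> v, p -> b, s -> z, t -> d / _ Z: no change
2. 0 -> a / C _ C #: no change
3. e -> o, i -> u / B C0 _: fires at position(s) 4, 10, 13: lutoftlazouto
surface: lutoftlazouto

cell ASPECT=du, CASE=ki, VEL=un:
underlying: lutef-fg-kiz-g
1. f -> v, p -> b, s -> z, t -> d / _ Z: fires at position(s) 6: lutefvgkizg
2. 0 -> a / C _ C #: inserts after position(s) 10: lutefvgkizag
3. e -> o, i -> u / B C0 _: fires at position(s) 4: lutofvgkizag
surface: lutofvgkizag

cell ASPECT=ra, CASE=ki, VEL=so:
underlying: lutef-fg-fo-ute
1. f -> v, p -> b, s -> z, t -> d / _ Z: fires at position(s) 6: lutefvgfoute
2. 0 -> a / C _ C #: no change
3. e -> o, i -> u / B C0 _: fires at position(s) 4, 12: lutofvgfouto
surface: lutofvgfouto


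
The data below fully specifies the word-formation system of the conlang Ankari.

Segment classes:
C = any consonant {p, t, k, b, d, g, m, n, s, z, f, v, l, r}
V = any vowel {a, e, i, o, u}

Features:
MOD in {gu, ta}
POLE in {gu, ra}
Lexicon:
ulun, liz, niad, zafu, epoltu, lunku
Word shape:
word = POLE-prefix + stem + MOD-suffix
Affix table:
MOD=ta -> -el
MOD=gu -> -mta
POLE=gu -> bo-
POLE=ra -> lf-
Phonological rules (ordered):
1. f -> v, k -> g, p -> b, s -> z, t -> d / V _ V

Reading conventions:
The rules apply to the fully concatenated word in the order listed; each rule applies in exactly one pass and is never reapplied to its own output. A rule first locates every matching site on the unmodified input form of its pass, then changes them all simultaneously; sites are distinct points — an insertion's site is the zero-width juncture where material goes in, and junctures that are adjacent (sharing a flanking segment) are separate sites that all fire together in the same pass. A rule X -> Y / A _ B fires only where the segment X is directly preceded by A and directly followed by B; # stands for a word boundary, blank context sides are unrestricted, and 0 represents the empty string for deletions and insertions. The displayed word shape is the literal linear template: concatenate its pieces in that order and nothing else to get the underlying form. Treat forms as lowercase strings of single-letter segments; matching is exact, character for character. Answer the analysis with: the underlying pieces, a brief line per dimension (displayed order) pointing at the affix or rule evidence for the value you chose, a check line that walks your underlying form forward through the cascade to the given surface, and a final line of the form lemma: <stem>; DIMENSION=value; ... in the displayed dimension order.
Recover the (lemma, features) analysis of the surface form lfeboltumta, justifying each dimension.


underlying: lf-epoltu-mta
MOD=gu - signalled by the affix -mta
POLE=ra - signalled by the affix lf-
check: lfepoltumta -> lfeboltumta
lemma: epoltu; MOD=gu; POLE=ra


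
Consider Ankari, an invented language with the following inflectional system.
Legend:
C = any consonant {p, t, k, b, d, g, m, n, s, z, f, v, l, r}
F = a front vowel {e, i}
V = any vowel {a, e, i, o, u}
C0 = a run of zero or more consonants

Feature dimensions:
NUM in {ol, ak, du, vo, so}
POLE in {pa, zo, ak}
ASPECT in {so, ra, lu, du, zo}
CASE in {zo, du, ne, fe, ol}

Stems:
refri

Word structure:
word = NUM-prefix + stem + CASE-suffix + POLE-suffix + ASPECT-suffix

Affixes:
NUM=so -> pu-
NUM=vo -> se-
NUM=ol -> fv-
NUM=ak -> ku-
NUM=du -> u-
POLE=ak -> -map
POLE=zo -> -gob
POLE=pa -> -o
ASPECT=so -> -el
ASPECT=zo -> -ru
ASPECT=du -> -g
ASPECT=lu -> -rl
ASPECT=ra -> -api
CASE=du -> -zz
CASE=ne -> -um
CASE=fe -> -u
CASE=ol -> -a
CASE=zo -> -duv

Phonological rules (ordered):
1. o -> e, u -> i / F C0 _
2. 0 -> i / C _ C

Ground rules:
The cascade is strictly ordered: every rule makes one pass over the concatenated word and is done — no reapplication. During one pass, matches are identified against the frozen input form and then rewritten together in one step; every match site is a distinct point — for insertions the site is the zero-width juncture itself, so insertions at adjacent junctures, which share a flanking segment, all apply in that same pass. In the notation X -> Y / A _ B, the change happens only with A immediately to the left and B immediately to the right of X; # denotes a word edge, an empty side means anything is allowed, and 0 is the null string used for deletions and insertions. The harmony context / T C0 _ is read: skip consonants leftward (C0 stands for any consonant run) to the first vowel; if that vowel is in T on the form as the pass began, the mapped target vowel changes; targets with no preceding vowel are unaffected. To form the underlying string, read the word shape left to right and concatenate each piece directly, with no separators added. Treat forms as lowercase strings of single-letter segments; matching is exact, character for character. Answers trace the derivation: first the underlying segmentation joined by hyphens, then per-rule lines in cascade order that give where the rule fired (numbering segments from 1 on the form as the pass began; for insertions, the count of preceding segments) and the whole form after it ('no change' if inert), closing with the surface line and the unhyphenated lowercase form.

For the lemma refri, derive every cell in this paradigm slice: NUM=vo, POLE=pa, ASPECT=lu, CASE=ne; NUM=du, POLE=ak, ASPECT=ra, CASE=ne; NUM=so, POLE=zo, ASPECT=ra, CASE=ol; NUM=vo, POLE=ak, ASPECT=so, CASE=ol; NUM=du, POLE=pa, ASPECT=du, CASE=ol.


cell NUM=vo, POLE=pa, ASPECT=lu, CASE=ne:
underlying: se-refri-um-o-rl
1. o -> e, u -> i / F C0 _: fires at position(s) 8: serefriimorl
2. 0 -> i / C _ C: inserts after position(s) 5, 11: serefiriimoril
surface: serefiriimoril

cell NUM=du, POLE=ak, ASPECT=ra, CASE=ne:
underlying: u-refri-um-map-api
1. o -> e, u -> i / F C0 _: fires at position(s) 7: urefriimmapapi
2. 0 -> i / C _ C: inserts after position(s) 4, 8: urefiriimimapapi
surface: urefiriimimapapi

cell NUM=so, POLE=zo, ASPECT=ra, CASE=ol:
underlying: pu-refri-a-gob-api
1. o -> e, u -> i / F C0 _: no change
2. 0 -> i / C _ C: inserts after position(s) 5: purefiriagobapi
surface: purefiriagobapi

cell NUM=vo, POLE=ak, ASPECT=so, CASE=ol:
underlying: se-refri-a-map-el
1. o -> e, u -> i / F C0 _: no change
2. 0 -> i / C _ C: inserts after position(s) 5: serefiriamapel
surface: serefiriamapel

cell NUM=du, POLE=pa, ASPECT=du, CASE=ol:
underlying: u-refri-a-o-g
1. o -> e, u -> i / F C0 _: no change
2. 0 -> i / C _ C: inserts after position(s) 4: urefiriaog
surface: urefiriaog


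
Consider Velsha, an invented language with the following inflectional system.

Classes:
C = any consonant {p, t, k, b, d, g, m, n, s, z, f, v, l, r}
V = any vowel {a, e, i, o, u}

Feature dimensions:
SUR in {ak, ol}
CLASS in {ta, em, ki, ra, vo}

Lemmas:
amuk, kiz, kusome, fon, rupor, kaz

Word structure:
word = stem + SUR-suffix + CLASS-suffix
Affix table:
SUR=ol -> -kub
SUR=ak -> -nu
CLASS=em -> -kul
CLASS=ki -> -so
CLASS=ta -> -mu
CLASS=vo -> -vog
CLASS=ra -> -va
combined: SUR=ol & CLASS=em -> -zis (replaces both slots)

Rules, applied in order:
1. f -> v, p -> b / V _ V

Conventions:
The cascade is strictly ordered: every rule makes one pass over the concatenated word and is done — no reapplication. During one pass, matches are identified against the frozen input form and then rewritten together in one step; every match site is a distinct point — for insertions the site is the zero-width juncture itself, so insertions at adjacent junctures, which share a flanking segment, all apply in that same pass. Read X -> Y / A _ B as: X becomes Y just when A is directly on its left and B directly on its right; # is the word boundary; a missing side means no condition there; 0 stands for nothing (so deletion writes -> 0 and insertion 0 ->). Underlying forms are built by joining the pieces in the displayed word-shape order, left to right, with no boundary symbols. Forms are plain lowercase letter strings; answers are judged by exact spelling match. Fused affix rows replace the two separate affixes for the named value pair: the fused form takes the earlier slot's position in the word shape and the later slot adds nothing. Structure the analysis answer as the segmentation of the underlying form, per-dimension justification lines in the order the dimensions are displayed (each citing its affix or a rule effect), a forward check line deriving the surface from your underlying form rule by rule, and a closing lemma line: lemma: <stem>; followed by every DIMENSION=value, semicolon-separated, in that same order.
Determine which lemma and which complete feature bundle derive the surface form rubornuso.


underlying: rupor-nu-so
SUR=ak - signalled by the affix -nu
CLASS=ki - signalled by the affix -so
check: rupornuso -> rubornuso
lemma: rupor; SUR=ak; CLASS=ki


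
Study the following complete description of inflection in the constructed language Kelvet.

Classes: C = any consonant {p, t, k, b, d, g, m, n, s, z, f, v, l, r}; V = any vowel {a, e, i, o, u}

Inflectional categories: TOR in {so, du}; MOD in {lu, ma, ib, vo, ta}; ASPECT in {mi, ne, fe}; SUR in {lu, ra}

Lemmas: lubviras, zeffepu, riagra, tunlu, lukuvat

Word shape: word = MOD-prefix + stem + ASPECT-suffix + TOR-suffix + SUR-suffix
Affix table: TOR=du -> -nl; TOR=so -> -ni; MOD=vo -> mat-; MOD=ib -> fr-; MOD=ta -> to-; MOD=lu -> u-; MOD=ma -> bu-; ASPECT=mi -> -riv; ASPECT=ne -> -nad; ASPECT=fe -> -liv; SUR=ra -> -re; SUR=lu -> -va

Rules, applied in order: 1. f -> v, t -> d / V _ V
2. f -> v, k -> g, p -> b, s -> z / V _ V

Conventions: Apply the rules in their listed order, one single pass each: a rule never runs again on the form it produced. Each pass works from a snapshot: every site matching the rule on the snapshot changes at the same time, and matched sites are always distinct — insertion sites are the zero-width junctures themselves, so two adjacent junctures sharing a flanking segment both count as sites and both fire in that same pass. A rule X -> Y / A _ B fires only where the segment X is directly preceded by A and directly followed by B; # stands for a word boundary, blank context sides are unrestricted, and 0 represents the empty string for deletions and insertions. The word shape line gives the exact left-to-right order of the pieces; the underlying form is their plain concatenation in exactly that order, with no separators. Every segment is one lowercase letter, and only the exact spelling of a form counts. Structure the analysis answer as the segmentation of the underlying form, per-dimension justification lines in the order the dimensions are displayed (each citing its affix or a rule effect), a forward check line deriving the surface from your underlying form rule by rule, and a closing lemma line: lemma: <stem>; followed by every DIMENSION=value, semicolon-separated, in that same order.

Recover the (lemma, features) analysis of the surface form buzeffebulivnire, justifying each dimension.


underlying: bu-zeffepu-liv-ni-re
TOR=so - signalled by the affix -ni
MOD=ma - signalled by the affix bu-
ASPECT=fe - signalled by the affix -liv
SUR=ra - signalled by the affix -re
check: buzeffepulivnire -> buzeffepulivnire -> buzeffebulivnire
lemma: zeffepu; TOR=so; MOD=ma; ASPECT=fe; SUR=ra


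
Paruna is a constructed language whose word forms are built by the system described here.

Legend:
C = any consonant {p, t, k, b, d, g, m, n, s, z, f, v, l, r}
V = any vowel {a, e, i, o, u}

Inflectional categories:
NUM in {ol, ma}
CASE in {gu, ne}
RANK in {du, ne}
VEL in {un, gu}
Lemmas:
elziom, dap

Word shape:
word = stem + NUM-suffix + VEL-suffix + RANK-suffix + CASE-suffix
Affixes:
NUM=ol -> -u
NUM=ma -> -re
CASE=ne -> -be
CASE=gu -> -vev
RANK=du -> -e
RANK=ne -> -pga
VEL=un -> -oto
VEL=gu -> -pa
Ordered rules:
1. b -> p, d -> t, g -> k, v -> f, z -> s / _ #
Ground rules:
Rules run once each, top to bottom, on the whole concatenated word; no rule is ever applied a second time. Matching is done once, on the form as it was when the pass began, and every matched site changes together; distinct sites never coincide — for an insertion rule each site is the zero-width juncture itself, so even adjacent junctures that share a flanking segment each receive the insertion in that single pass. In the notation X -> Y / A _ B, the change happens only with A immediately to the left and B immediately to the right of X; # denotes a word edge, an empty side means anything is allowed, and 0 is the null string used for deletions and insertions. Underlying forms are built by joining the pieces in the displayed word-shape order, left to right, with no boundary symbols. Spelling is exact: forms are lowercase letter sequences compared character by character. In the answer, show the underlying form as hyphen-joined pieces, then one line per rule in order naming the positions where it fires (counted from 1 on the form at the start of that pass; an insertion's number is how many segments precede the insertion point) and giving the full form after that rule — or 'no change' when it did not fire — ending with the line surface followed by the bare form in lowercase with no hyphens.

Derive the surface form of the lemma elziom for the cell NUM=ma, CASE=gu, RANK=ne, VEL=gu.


underlying: elziom-re-pa-pga-vev
1. b -> p, d -> t, g -> k, v -> f, z -> s / _ #: fires at position(s) 16: elziomrepapgavef
surface: elziomrepapgavef


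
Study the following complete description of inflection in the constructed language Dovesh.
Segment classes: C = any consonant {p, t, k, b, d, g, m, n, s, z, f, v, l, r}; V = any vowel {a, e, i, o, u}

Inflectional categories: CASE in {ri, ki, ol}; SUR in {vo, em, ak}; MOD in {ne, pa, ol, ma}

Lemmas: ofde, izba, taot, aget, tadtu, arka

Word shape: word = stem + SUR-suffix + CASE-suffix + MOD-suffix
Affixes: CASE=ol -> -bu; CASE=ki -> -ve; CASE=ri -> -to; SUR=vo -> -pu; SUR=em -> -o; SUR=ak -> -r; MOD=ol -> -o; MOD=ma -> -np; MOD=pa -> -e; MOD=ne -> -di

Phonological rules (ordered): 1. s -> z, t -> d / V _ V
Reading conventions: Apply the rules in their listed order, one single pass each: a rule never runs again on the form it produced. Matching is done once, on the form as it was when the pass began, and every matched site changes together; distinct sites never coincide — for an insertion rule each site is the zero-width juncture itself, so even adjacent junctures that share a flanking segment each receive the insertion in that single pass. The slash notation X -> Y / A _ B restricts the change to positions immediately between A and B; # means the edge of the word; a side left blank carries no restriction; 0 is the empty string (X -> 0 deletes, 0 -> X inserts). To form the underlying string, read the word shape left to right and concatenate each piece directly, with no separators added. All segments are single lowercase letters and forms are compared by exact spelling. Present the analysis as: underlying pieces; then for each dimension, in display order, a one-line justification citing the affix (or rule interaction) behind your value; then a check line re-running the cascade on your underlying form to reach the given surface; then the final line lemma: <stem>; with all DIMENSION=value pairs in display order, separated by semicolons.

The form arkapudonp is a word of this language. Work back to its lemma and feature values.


underlying: arka-pu-to-np
CASE=ri - signalled by the affix -to
SUR=vo - signalled by the affix -pu
MOD=ma - signalled by the affix -np
check: arkaputonp -> arkapudonp
lemma: arka; CASE=ri; SUR=vo; MOD=ma


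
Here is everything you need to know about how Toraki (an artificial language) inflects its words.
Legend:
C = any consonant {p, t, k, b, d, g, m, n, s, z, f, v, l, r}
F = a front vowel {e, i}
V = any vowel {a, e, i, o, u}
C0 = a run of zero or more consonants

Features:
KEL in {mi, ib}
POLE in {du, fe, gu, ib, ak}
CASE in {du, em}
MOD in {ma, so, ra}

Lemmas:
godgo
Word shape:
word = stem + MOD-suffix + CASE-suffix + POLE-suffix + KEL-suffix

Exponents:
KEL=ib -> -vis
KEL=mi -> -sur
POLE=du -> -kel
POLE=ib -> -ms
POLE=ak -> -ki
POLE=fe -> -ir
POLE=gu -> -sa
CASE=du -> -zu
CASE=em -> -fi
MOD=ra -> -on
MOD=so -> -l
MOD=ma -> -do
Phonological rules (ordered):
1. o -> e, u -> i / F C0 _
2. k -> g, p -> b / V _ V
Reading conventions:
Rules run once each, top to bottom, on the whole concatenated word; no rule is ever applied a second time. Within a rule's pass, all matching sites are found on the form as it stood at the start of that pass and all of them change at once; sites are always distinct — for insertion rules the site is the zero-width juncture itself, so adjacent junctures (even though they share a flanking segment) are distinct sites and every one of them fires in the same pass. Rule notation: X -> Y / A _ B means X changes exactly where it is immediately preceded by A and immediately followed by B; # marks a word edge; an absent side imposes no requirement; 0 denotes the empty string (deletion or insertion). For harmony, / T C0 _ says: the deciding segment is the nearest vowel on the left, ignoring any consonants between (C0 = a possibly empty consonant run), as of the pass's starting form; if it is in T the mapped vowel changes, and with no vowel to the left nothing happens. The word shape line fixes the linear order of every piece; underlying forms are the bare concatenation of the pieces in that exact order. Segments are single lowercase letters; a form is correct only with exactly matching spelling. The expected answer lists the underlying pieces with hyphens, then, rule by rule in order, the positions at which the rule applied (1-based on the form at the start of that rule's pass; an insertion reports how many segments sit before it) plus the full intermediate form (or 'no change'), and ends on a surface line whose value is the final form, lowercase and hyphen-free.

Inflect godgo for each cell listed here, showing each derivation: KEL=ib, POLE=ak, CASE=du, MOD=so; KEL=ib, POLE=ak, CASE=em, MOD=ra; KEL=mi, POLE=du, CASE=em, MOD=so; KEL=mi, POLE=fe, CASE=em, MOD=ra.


cell KEL=ib, POLE=ak, CASE=du, MOD=so:
underlying: godgo-l-zu-ki-vis
1. o -> e, u -> i / F C0 _: no change
2. k -> g, p -> b / V _ V: fires at position(s) 9: godgolzugivis
surface: godgolzugivis

cell KEL=ib, POLE=ak, CASE=em, MOD=ra:
underlying: godgo-on-fi-ki-vis
1. o -> e, u -> i / F C0 _: no change
2. k -> g, p -> b / V _ V: fires at position(s) 10: godgoonfigivis
surface: godgoonfigivis

cell KEL=mi, POLE=du, CASE=em, MOD=so:
underlying: godgo-l-fi-kel-sur
1. o -> e, u -> i / F C0 _: fires at position(s) 13: godgolfikelsir
2. k -> g, p -> b / V _ V: fires at position(s) 9: godgolfigelsir
surface: godgolfigelsir

cell KEL=mi, POLE=fe, CASE=em, MOD=ra:
underlying: godgo-on-fi-ir-sur
1. o -> e, u -> i / F C0 _: fires at position(s) 13: godgoonfiirsir
2. k -> g, p -> b / V _ V: no change
surface: godgoonfiirsir


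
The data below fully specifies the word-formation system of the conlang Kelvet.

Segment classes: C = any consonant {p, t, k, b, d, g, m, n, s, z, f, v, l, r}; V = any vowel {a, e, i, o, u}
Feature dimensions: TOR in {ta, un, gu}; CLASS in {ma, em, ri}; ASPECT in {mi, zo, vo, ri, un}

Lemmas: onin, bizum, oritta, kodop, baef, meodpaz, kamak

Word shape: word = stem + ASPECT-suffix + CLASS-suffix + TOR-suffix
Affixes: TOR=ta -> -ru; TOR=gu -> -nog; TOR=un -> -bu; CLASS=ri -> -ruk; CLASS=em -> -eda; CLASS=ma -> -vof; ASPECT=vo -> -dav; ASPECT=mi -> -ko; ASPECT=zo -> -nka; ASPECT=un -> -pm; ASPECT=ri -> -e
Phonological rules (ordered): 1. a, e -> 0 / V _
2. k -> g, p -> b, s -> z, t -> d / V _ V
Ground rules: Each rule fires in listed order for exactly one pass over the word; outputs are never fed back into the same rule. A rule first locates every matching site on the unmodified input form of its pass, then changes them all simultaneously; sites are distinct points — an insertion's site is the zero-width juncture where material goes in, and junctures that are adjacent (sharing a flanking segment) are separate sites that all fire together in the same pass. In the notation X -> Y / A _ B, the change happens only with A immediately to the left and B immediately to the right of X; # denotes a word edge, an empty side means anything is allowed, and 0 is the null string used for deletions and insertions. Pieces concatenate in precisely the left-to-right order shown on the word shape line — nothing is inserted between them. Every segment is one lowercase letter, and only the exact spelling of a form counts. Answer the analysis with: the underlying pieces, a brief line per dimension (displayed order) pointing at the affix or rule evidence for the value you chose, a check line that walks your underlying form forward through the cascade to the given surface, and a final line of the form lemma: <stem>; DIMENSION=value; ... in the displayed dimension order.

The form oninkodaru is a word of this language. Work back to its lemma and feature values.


underlying: onin-ko-eda-ru
TOR=ta - signalled by the affix -ru
CLASS=em - signalled by the affix -eda
ASPECT=mi - signalled by the affix -ko
check: oninkoedaru -> oninkodaru -> oninkodaru
lemma: onin; TOR=ta; CLASS=em; ASPECT=mi


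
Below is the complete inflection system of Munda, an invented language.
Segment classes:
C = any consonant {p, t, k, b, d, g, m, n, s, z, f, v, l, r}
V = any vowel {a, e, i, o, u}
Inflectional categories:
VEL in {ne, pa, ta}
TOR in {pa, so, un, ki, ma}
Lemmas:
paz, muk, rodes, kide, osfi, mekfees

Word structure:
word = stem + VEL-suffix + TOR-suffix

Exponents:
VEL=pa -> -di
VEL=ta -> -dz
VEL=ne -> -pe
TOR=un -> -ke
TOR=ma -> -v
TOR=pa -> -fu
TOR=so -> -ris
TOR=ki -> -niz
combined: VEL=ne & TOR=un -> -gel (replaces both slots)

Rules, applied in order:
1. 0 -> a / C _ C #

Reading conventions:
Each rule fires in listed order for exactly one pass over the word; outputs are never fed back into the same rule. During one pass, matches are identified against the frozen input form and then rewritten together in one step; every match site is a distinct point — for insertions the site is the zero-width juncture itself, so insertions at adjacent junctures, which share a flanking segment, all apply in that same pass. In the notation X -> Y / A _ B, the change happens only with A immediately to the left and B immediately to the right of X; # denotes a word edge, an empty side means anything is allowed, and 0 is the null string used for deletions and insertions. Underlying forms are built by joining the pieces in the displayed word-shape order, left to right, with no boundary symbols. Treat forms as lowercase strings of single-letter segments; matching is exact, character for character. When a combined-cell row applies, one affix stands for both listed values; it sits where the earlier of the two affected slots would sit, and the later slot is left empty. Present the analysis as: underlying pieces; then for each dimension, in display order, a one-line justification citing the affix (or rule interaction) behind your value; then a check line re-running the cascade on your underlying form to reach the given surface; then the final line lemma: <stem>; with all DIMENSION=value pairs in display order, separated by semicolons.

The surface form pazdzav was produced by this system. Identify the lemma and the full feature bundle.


underlying: paz-dz-v
VEL=ta - signalled by the affix -dz
TOR=ma - signalled by the affix -v
check: pazdzv -> pazdzav
lemma: paz; VEL=ta; TOR=ma
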